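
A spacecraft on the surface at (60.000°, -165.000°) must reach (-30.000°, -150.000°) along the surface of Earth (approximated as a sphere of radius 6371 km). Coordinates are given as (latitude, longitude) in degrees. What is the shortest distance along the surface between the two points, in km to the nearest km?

In radians: φ₁ = 1.0472, φ₂ = -0.5236, Δλ = 15.000° = 0.2618 rad.
Haversine: a = sin²(Δφ/2) + cos φ₁ cos φ₂ sin²(Δλ/2) = 0.5000 + (0.5000)(0.8660)(0.0170) = 0.50738.
Central angle c = 2·arcsin(√a) = 1.58555 rad.
Distance = R·c = 6371 × 1.5856 ≈ 10102 km.

10102 km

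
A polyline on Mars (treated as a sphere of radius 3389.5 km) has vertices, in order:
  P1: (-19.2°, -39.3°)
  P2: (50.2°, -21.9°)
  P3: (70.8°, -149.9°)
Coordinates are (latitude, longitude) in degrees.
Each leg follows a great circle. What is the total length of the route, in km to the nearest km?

7365 km

Leg P1→P2: central angle 1.2407 rad, distance 4205.2 km.
Leg P2→P3: central angle 0.9324 rad, distance 3160.2 km.
Total: 4205.2 + 3160.2 ≈ 7365 km.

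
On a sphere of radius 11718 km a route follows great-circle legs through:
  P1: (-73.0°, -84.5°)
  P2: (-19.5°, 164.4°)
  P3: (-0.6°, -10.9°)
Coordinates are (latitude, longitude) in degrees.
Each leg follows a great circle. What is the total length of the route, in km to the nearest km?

48403 km

Leg P1→P2: central angle 1.3490 rad, distance 15807.3 km.
Leg P2→P3: central angle 2.7817 rad, distance 32595.6 km.
Total: 15807.3 + 32595.6 ≈ 48403 km.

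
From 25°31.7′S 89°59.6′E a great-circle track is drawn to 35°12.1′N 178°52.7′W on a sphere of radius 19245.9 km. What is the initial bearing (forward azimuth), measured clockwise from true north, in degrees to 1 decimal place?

57.9°

With φ₁ = -0.4456, φ₂ = 0.6144, Δλ = 1.5905 rad, the forward-azimuth formula gives
θ = atan2( sin Δλ cos φ₂ , cos φ₁ sin φ₂ − sin φ₁ cos φ₂ cos Δλ ) = atan2(0.8170, 0.5132) = 57.86°.
So the initial bearing is 57.9°.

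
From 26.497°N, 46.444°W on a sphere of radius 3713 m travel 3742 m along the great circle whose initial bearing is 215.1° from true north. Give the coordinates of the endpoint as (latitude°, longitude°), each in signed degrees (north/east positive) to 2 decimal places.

-22.40°, -78.18°

Angular distance δ = d/R = 3742/3713 = 1.00781 rad; initial bearing θ = 3.7542 rad.
sin φ₂ = sin φ₁ cos δ + cos φ₁ sin δ cos θ = (0.4462)(0.5337) + (0.8950)(0.8457)(-0.8181) = -0.3811, so φ₂ = -22.40°.
Δλ = atan2(sin θ sin δ cos φ₁, cos δ − sin φ₁ sin φ₂) = atan2(-0.4352, 0.7037) = -31.732°.
λ₂ = -46.444° − 31.732° = -78.18°.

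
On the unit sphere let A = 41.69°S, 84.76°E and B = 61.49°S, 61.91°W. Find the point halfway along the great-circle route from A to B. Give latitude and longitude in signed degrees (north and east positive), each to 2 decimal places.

-74.24°, 47.75°

The central angle between A and B is δ = 1.2801 rad.
With f = 0.5, the slerp weights are sin((1−f)δ)/sin δ = 0.6234 and sin(fδ)/sin δ = 0.6234.
Weighted sum of the unit vectors: (0.6234)·(0.0682,0.7436,-0.6651) + (0.6234)·(0.2247,-0.4211,-0.8787) = (0.1826, 0.2011, -0.9624).
Converting back: φ = atan2(z, √(x²+y²)) = -74.24°, λ = atan2(y, x) = 47.75°.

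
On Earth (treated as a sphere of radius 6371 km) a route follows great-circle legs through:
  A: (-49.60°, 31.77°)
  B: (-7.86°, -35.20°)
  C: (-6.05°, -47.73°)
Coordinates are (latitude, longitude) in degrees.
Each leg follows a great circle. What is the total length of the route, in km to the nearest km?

9091 km

Leg A→B: central angle 1.2075 rad, distance 7693.3 km.
Leg B→C: central angle 0.2194 rad, distance 1397.5 km.
Total: 7693.3 + 1397.5 ≈ 9091 km.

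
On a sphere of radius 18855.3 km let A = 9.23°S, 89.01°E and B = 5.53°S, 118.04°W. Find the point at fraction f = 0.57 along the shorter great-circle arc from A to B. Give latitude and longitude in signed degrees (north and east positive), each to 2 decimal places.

-28.06°, 178.33°

The central angle between A and B is δ = 2.6051 rad.
With f = 0.57, the slerp weights are sin((1−f)δ)/sin δ = 1.7613 and sin(fδ)/sin δ = 1.9494.
Weighted sum of the unit vectors: (1.7613)·(0.0171,0.9869,-0.1604) + (1.9494)·(-0.4679,-0.8785,-0.0964) = (-0.8821, 0.0257, -0.4704).
Converting back: φ = atan2(z, √(x²+y²)) = -28.06°, λ = atan2(y, x) = 178.33°.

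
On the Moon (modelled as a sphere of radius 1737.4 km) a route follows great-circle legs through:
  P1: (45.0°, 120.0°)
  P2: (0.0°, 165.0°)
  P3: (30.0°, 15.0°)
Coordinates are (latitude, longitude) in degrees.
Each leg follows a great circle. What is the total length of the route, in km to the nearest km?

6022 km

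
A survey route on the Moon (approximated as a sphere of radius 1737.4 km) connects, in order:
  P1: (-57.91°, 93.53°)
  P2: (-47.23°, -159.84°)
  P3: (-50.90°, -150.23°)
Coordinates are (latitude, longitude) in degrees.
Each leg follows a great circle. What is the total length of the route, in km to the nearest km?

Leg P1→P2: central angle 1.0255 rad, distance 1781.7 km.
Leg P2→P3: central angle 0.1271 rad, distance 220.7 km.
Total: 1781.7 + 220.7 ≈ 2002 km.

2002 km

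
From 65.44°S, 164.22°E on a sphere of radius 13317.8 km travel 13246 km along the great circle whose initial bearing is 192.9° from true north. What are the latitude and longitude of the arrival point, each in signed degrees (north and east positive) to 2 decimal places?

-56.64°, 4.13°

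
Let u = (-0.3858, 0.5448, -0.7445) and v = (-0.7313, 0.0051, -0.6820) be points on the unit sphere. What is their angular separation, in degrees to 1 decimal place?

u·v = 0.7927; |u| = 1.0000, |v| = 1.0000.
cos θ = (u·v)/(|u||v|) = 0.7927, so θ = 37.6°.

37.6°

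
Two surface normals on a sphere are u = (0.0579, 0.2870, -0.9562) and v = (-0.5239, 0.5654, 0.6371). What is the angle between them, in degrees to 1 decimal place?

118.5°

u·v = -0.4773; |u| = 1.0000, |v| = 1.0000.
cos θ = (u·v)/(|u||v|) = -0.4772, so θ = 118.5°.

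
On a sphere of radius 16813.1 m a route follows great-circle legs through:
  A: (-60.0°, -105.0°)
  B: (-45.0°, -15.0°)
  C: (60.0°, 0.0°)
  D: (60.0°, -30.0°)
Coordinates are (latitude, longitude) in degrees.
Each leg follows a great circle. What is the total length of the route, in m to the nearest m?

Leg A→B: central angle 0.9117 rad, distance 15329.1 m.
Leg B→C: central angle 1.8451 rad, distance 31021.7 m.
Leg C→D: central angle 0.2595 rad, distance 4363.8 m.
Total: 15329.1 + 31021.7 + 4363.8 ≈ 50715 m.

50715 m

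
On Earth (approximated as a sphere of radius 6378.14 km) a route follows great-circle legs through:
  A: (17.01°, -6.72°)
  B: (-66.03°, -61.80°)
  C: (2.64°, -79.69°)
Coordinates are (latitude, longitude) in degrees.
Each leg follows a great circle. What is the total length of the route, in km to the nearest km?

18084 km

Leg A→B: central angle 1.6157 rad, distance 10305.4 km.
Leg B→C: central angle 1.2195 rad, distance 7778.1 km.
Total: 10305.4 + 7778.1 ≈ 18084 km.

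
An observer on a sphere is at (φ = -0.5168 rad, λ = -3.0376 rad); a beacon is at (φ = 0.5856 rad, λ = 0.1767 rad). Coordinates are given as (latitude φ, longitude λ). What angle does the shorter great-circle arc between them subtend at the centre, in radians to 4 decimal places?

3.0490 rad

Let φ₁ = -0.5168 rad, φ₂ = 0.5856 rad, and Δλ = -3.0689 rad.
cos c = sin φ₁ sin φ₂ + cos φ₁ cos φ₂ cos Δλ = (-0.4941)(0.5527) + (0.8694)(0.8334)(-0.9974) = -0.99572,
so c = arccos(-0.99572) = 3.04904 rad.
So the angular separation is 3.0490 rad.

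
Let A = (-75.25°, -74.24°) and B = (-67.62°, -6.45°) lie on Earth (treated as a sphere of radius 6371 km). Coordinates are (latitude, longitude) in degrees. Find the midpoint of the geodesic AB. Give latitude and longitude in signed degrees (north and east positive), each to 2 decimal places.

The central angle between A and B is δ = 0.3741 rad.
With f = 0.5, the slerp weights are sin((1−f)δ)/sin δ = 0.5089 and sin(fδ)/sin δ = 0.5089.
Weighted sum of the unit vectors: (0.5089)·(0.0692,-0.2450,-0.9670) + (0.5089)·(0.3783,-0.0428,-0.9247) = (0.2277, -0.1465, -0.9627).
Converting back: φ = atan2(z, √(x²+y²)) = -74.29°, λ = atan2(y, x) = -32.75°.

-74.29°, -32.75°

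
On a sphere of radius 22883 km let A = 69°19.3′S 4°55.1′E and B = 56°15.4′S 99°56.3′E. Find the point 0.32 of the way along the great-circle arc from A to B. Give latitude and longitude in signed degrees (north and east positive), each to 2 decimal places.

Central angle δ = 0.7062 rad. Interpolating on the sphere with fraction f = 0.32:
P = [sin((1−f)δ)·A + sin(fδ)·B] / sin δ = 0.7119·A + 0.3453·B in Cartesian coordinates,
giving P = (0.2174, 0.2105, -0.9531), i.e. latitude -72.39°, longitude 44.08°.

-72.39°, 44.08°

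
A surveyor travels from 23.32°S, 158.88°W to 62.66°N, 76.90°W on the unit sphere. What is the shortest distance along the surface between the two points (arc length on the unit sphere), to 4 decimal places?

In radians: φ₁ = -0.4070, φ₂ = 1.0936, Δλ = 81.980° = 1.4308 rad.
cos c = sin φ₁ sin φ₂ + cos φ₁ cos φ₂ cos Δλ = (-0.3959)(0.8883) + (0.9183)(0.4593)(0.1395) = -0.29280,
so c = arccos(-0.29280) = 1.86795 rad.
On the unit sphere the arc length equals the central angle: 1.8680.

1.8680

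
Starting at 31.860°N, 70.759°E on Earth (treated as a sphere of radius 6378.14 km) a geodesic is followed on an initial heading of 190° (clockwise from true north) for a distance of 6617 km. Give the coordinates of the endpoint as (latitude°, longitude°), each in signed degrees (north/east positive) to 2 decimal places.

-26.87°, 61.11°

Angular distance δ = d/R = 6617/6378.14 = 1.03745 rad; initial bearing θ = 3.3161 rad.
sin φ₂ = sin φ₁ cos δ + cos φ₁ sin δ cos θ = (0.5278)(0.5084) + (0.8493)(0.8611)(-0.9848) = -0.4519, so φ₂ = -26.87°.
Δλ = atan2(sin θ sin δ cos φ₁, cos δ − sin φ₁ sin φ₂) = atan2(-0.1270, 0.7470) = -9.650°.
λ₂ = 70.759° − 9.650° = 61.11°.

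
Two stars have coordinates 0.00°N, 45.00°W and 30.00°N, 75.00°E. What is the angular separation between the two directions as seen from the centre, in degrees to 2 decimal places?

115.66°

With latitudes φ₁ = 0.000°, φ₂ = 30.000° and longitude difference Δλ = 120.000°:
cos c = sin φ₁ sin φ₂ + cos φ₁ cos φ₂ cos Δλ = (0.0000)(0.5000) + (1.0000)(0.8660)(-0.5000) = -0.43301,
so c = arccos(-0.43301) = 2.01863 rad.
So the angular separation is 115.66°.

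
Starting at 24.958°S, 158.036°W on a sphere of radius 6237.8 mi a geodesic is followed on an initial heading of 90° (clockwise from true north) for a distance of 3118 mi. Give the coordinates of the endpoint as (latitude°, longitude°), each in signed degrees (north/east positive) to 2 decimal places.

Angular distance δ = d/R = 3118/6237.8 = 0.49986 rad; initial bearing θ = 1.5708 rad.
sin φ₂ = sin φ₁ cos δ + cos φ₁ sin δ cos θ = (-0.4220)(0.8777) + (0.9066)(0.4793)(0.0000) = -0.3703, so φ₂ = -21.74°.
Δλ = atan2(sin θ sin δ cos φ₁, cos δ − sin φ₁ sin φ₂) = atan2(0.4345, 0.7214) = 31.063°.
λ₂ = -158.036° + 31.063° = -126.97°.

-21.74°, -126.97°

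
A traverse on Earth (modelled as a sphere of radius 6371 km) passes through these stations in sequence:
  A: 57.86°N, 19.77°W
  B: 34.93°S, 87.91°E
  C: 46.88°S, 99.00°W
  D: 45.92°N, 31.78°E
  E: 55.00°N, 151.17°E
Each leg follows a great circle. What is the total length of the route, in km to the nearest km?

Leg A→B: central angle 2.2361 rad, distance 14246.1 km.
Leg B→C: central angle 1.7096 rad, distance 10892.0 km.
Leg C→D: central angle 2.5588 rad, distance 16302.2 km.
Leg D→E: central angle 1.1673 rad, distance 7436.9 km.
Total: 14246.1 + 10892.0 + 16302.2 + 7436.9 ≈ 48877 km.

48877 km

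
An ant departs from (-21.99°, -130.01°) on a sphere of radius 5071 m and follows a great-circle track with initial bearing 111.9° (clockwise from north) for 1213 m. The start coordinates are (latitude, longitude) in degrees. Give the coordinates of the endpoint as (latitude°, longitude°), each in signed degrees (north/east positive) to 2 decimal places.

-26.47°, -115.79°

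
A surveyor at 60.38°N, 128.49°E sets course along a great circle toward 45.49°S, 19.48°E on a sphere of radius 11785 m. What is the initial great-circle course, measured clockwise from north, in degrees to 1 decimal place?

256.9°

Δλ = -109.010° = -1.9026 rad.
y = sin Δλ · cos φ₂ = (-0.9455)(0.7010) = -0.6628
x = cos φ₁ sin φ₂ − sin φ₁ cos φ₂ cos Δλ = (0.4942)(-0.7131) − (0.8693)(0.7010)(-0.3257) = -0.1540
θ = atan2(y, x) = -103.08°; adding 360° gives 256.9°.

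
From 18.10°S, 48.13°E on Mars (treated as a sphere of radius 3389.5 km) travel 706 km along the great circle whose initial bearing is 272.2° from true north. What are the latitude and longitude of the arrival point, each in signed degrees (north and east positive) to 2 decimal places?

-17.24°, 35.63°

Angular distance δ = d/R = 706/3389.5 = 0.20829 rad; initial bearing θ = 4.7508 rad.
sin φ₂ = sin φ₁ cos δ + cos φ₁ sin δ cos θ = (-0.3107)(0.9784) + (0.9505)(0.2068)(0.0384) = -0.2964, so φ₂ = -17.24°.
Δλ = atan2(sin θ sin δ cos φ₁, cos δ − sin φ₁ sin φ₂) = atan2(-0.1964, 0.8863) = -12.495°.
λ₂ = 48.130° − 12.495° = 35.63°.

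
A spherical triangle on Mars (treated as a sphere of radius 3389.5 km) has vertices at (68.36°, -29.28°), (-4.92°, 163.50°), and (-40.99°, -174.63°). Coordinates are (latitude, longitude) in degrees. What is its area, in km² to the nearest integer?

12894614 km²

Side lengths (central angles): a = 0.7164, b = 2.5657, c = 2.0242 rad; semiperimeter s = 2.6531.
By l'Huilier's theorem, tan(E/4) = √[tan(s/2) tan((s−a)/2) tan((s−b)/2) tan((s−c)/2)], giving spherical excess E = 1.1224 rad.
Area = E·R² = 1.1224 × (3389.5)² ≈ 12894614 km².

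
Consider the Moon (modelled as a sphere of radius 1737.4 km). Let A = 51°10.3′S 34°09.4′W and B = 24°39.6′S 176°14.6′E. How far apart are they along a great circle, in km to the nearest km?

3020 km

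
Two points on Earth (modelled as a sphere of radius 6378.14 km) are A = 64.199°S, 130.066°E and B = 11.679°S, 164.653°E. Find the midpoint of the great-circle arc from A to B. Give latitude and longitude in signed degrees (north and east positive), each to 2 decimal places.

-39.03°, 154.19°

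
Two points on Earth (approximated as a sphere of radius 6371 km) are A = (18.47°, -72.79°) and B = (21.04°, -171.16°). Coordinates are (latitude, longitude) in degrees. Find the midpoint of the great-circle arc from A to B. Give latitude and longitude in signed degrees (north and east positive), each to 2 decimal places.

28.79°, -121.44°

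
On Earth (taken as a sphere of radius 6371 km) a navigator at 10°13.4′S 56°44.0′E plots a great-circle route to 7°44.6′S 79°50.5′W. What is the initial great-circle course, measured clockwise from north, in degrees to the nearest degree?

249°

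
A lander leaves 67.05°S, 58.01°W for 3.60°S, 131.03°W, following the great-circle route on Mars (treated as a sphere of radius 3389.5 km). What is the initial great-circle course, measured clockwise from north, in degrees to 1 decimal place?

Δλ = -73.020° = -1.2744 rad.
y = sin Δλ · cos φ₂ = (-0.9564)(0.9980) = -0.9545
x = cos φ₁ sin φ₂ − sin φ₁ cos φ₂ cos Δλ = (0.3899)(-0.0628) − (-0.9208)(0.9980)(0.2920) = 0.2439
θ = atan2(y, x) = -75.67°; adding 360° gives 284.3°.

284.3°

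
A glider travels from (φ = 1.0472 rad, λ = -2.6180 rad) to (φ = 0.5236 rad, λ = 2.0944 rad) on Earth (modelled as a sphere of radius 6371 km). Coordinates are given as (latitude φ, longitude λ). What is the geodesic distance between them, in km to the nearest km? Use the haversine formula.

In radians: φ₁ = 1.0472, φ₂ = 0.5236, Δλ = -89.999° = -1.5708 rad.
Haversine: a = sin²(Δφ/2) + cos φ₁ cos φ₂ sin²(Δλ/2) = 0.0670 + (0.5000)(0.8660)(0.5000) = 0.28349.
Central angle c = 2·arcsin(√a) = 1.12296 rad.
Distance = R·c = 6371 × 1.1230 ≈ 7154 km.

7154 km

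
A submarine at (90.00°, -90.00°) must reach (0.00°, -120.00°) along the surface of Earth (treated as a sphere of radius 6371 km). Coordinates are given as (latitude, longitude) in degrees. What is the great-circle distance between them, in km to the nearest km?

10008 km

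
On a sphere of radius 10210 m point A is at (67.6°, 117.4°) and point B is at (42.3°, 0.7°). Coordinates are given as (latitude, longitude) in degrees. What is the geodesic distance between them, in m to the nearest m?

Let φ₁ = 1.1798 rad, φ₂ = 0.7383 rad, and Δλ = -2.0368 rad.
Haversine: a = sin²(Δφ/2) + cos φ₁ cos φ₂ sin²(Δλ/2) = 0.0480 + (0.3811)(0.7396)(0.7247) = 0.25221.
Central angle c = 2·arcsin(√a) = 1.05228 rad.
Distance = R·c = 10210 × 1.0523 ≈ 10744 m.

10744 m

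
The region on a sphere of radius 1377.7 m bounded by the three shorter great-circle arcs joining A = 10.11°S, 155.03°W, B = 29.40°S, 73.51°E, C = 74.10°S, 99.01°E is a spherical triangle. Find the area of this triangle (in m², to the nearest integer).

1323788 m²

Side lengths (central angles): a = 0.8127, b = 1.4760, c = 2.0734 rad; semiperimeter s = 2.1810.
By l'Huilier's theorem, tan(E/4) = √[tan(s/2) tan((s−a)/2) tan((s−b)/2) tan((s−c)/2)], giving spherical excess E = 0.6974 rad.
Area = E·R² = 0.6974 × (1377.7)² ≈ 1323788 m².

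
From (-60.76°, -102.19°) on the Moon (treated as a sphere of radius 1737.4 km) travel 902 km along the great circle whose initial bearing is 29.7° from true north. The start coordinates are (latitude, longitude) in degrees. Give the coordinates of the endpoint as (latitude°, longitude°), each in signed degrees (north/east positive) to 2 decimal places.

Angular distance δ = d/R = 902/1737.4 = 0.51917 rad; initial bearing θ = 0.5184 rad.
sin φ₂ = sin φ₁ cos δ + cos φ₁ sin δ cos θ = (-0.8726)(0.8682) + (0.4885)(0.4962)(0.8686) = -0.5471, so φ₂ = -33.17°.
Δλ = atan2(sin θ sin δ cos φ₁, cos δ − sin φ₁ sin φ₂) = atan2(0.1201, 0.3909) = 17.078°.
λ₂ = -102.190° + 17.078° = -85.11°.

-33.17°, -85.11°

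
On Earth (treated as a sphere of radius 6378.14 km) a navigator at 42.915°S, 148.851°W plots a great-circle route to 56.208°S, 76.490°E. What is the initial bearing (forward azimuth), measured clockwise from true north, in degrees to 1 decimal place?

204.3°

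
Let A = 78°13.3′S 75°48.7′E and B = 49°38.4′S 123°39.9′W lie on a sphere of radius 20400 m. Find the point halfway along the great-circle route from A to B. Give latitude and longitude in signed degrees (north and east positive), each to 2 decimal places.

The central angle between A and B is δ = 0.9004 rad.
With f = 0.5, the slerp weights are sin((1−f)δ)/sin δ = 0.5553 and sin(fδ)/sin δ = 0.5553.
Weighted sum of the unit vectors: (0.5553)·(0.0500,0.1979,-0.9789) + (0.5553)·(-0.3590,-0.5390,-0.7620) = (-0.1716, -0.1894, -0.9668).
Converting back: φ = atan2(z, √(x²+y²)) = -75.19°, λ = atan2(y, x) = -132.17°.

-75.19°, -132.17°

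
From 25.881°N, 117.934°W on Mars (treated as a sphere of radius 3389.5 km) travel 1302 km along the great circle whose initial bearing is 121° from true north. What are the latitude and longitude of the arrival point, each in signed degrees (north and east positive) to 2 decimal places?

13.36°, -98.66°

Angular distance δ = d/R = 1302/3389.5 = 0.38413 rad; initial bearing θ = 2.1118 rad.
sin φ₂ = sin φ₁ cos δ + cos φ₁ sin δ cos θ = (0.4365)(0.9271) + (0.8997)(0.3748)(-0.5150) = 0.2310, so φ₂ = 13.36°.
Δλ = atan2(sin θ sin δ cos φ₁, cos δ − sin φ₁ sin φ₂) = atan2(0.2890, 0.8263) = 19.278°.
λ₂ = -117.934° + 19.278° = -98.66°.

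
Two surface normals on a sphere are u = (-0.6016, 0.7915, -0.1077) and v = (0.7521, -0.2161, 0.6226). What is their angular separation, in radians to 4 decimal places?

2.3331 rad

u·v = -0.6906; |u| = 1.0000, |v| = 1.0000.
cos θ = (u·v)/(|u||v|) = -0.6906, so θ = 2.3331 rad.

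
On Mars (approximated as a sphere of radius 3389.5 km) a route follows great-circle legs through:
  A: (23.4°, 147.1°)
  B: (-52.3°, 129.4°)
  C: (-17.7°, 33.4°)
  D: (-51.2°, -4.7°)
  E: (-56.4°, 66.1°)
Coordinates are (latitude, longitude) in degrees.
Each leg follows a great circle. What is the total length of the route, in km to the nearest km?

14328 km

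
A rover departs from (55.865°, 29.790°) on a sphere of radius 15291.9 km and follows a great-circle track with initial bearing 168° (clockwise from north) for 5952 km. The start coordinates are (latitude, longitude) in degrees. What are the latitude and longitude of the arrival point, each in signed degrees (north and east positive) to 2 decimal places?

33.88°, 35.24°

Angular distance δ = d/R = 5952/15291.9 = 0.38923 rad; initial bearing θ = 2.9322 rad.
sin φ₂ = sin φ₁ cos δ + cos φ₁ sin δ cos θ = (0.8277)(0.9252) + (0.5611)(0.3795)(-0.9781) = 0.5575, so φ₂ = 33.88°.
Δλ = atan2(sin θ sin δ cos φ₁, cos δ − sin φ₁ sin φ₂) = atan2(0.0443, 0.4637) = 5.453°.
λ₂ = 29.790° + 5.453° = 35.24°.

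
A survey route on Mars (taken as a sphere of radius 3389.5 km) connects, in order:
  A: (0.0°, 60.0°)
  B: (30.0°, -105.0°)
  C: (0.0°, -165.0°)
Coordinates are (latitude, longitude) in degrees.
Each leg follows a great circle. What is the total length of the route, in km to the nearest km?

Leg A→B: central angle 2.5617 rad, distance 8682.9 km.
Leg B→C: central angle 1.1230 rad, distance 3806.3 km.
Total: 8682.9 + 3806.3 ≈ 12489 km.

12489 km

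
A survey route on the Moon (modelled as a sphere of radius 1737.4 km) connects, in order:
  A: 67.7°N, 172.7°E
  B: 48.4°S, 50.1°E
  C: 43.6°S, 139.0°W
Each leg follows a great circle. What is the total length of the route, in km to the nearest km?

Leg A→B: central angle 2.5456 rad, distance 4422.8 km.
Leg B→C: central angle 1.5298 rad, distance 2657.9 km.
Total: 4422.8 + 2657.9 ≈ 7081 km.

7081 km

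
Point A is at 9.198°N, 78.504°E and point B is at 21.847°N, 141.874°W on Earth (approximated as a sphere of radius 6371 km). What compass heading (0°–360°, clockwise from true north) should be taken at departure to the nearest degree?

51°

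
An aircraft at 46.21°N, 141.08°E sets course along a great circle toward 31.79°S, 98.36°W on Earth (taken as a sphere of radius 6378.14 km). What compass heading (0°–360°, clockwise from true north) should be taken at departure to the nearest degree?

94°

Δλ = 120.560° = 2.1042 rad.
y = sin Δλ · cos φ₂ = (0.8611)(0.8500) = 0.7319
x = cos φ₁ sin φ₂ − sin φ₁ cos φ₂ cos Δλ = (0.6920)(-0.5268) − (0.7219)(0.8500)(-0.5084) = -0.0526
θ = atan2(y, x) = 94.11°, so the bearing is 94°.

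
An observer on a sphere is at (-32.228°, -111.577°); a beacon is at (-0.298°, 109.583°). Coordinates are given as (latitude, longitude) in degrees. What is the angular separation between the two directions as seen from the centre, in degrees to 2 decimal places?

129.35°

With latitudes φ₁ = -32.228°, φ₂ = -0.298° and longitude difference Δλ = -138.840°:
Haversine: a = sin²(Δφ/2) + cos φ₁ cos φ₂ sin²(Δλ/2) = 0.0757 + (0.8459)(1.0000)(0.8764) = 0.81705.
Central angle c = 2·arcsin(√a) = 2.25764 rad.
So the angular separation is 129.35°.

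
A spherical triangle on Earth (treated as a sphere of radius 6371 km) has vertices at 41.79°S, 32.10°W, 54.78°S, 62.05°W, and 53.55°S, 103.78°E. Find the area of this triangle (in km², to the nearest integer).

12077749 km²

Side lengths (central angles): a = 1.2399, b = 1.3510, c = 0.4103 rad; semiperimeter s = 1.5006.
By l'Huilier's theorem, tan(E/4) = √[tan(s/2) tan((s−a)/2) tan((s−b)/2) tan((s−c)/2)], giving spherical excess E = 0.2976 rad.
Area = E·R² = 0.2976 × (6371)² ≈ 12077749 km².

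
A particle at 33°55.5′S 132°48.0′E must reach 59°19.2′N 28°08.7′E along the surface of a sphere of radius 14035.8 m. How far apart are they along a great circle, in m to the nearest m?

Let φ₁ = -0.5921 rad, φ₂ = 1.0353 rad, and Δλ = -1.8266 rad.
cos c = sin φ₁ sin φ₂ + cos φ₁ cos φ₂ cos Δλ = (-0.5581)(0.8600) + (0.8298)(0.5102)(-0.2530) = -0.58710,
so c = arccos(-0.58710) = 2.19827 rad.
Distance = R·c = 14035.8 × 2.1983 ≈ 30855 m.

30855 m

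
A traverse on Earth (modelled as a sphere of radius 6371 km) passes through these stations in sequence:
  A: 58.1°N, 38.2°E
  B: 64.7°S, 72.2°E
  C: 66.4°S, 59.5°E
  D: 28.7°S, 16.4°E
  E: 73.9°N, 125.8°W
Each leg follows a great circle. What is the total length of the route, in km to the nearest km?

34210 km

Leg A→B: central angle 2.1899 rad, distance 13951.9 km.
Leg B→C: central angle 0.0962 rad, distance 613.0 km.
Leg C→D: central angle 0.8003 rad, distance 5098.9 km.
Leg D→E: central angle 2.2831 rad, distance 14545.7 km.
Total: 13951.9 + 613.0 + 5098.9 + 14545.7 ≈ 34210 km.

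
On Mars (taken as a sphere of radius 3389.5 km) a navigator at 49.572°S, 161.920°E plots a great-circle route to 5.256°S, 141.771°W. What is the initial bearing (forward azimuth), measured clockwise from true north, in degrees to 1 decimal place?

66.5°

Δλ = 56.309° = 0.9828 rad.
y = sin Δλ · cos φ₂ = (0.8320)(0.9958) = 0.8285
x = cos φ₁ sin φ₂ − sin φ₁ cos φ₂ cos Δλ = (0.6485)(-0.0916) − (-0.7612)(0.9958)(0.5547) = 0.3611
θ = atan2(y, x) = 66.45°, so the bearing is 66.5°.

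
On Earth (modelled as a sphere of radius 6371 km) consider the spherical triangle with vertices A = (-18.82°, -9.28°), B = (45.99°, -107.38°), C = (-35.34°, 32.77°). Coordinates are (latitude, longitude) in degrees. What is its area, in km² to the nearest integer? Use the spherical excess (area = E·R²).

15445381 km²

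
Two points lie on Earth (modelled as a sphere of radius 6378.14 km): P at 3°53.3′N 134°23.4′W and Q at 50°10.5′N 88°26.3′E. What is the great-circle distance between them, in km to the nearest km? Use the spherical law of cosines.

With latitudes φ₁ = 3.888°, φ₂ = 50.175° and longitude difference Δλ = -137.172°:
cos c = sin φ₁ sin φ₂ + cos φ₁ cos φ₂ cos Δλ = (0.0678)(0.7680) + (0.9977)(0.6404)(-0.7334) = -0.41654,
so c = arccos(-0.41654) = 2.00043 rad.
Distance = R·c = 6378.14 × 2.0004 ≈ 12759 km.

12759 km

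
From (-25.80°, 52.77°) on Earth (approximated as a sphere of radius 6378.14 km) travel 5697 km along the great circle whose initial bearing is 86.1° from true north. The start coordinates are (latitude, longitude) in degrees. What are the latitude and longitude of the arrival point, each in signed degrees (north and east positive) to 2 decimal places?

-13.01°, 105.69°

Angular distance δ = d/R = 5697/6378.14 = 0.89321 rad; initial bearing θ = 1.5027 rad.
sin φ₂ = sin φ₁ cos δ + cos φ₁ sin δ cos θ = (-0.4352)(0.6269) + (0.9003)(0.7791)(0.0680) = -0.2251, so φ₂ = -13.01°.
Δλ = atan2(sin θ sin δ cos φ₁, cos δ − sin φ₁ sin φ₂) = atan2(0.6998, 0.5289) = 52.917°.
λ₂ = 52.770° + 52.917° = 105.69°.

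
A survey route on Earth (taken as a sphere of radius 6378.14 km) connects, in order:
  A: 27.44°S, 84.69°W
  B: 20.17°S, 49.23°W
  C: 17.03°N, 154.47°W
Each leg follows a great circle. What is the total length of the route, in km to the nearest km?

Leg A→B: central angle 0.5782 rad, distance 3687.9 km.
Leg B→C: central angle 1.9144 rad, distance 12210.5 km.
Total: 3687.9 + 12210.5 ≈ 15898 km.

15898 km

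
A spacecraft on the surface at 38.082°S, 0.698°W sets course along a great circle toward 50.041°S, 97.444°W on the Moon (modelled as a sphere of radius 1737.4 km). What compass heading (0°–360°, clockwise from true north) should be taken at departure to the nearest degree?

With φ₁ = -0.6647, φ₂ = -0.8734, Δλ = -1.6885 rad, the forward-azimuth formula gives
θ = atan2( sin Δλ cos φ₂ , cos φ₁ sin φ₂ − sin φ₁ cos φ₂ cos Δλ ) = atan2(-0.6378, -0.6499) = -135.54°.
Adding 360° brings this into [0°, 360°): 224°.

224°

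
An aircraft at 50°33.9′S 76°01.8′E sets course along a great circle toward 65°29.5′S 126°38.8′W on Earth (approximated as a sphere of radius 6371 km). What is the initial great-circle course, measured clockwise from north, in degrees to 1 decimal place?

With φ₁ = -0.8825, φ₂ = -1.1430, Δλ = 2.7458 rad, the forward-azimuth formula gives
θ = atan2( sin Δλ cos φ₂ , cos φ₁ sin φ₂ − sin φ₁ cos φ₂ cos Δλ ) = atan2(0.1599, -0.8736) = 169.63°.
So the initial bearing is 169.6°.

169.6°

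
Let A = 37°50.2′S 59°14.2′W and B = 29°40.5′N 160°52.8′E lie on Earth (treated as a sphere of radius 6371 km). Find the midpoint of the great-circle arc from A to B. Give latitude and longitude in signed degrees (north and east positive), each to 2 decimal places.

The central angle between A and B is δ = 2.5471 rad.
With f = 0.5, the slerp weights are sin((1−f)δ)/sin δ = 1.7072 and sin(fδ)/sin δ = 1.7072.
Weighted sum of the unit vectors: (1.7072)·(0.4040,-0.6786,-0.6134) + (1.7072)·(-0.8209,0.2846,0.4951) = (-0.7118, -0.6727, -0.2020).
Converting back: φ = atan2(z, √(x²+y²)) = -11.65°, λ = atan2(y, x) = -136.62°.

-11.65°, -136.62°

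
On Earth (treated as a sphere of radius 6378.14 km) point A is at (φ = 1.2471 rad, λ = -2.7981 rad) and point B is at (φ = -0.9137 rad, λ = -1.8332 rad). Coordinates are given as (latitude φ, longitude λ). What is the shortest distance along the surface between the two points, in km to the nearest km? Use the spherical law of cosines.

14448 km

Let φ₁ = 1.2471 rad, φ₂ = -0.9137 rad, and Δλ = 0.9649 rad.
cos c = sin φ₁ sin φ₂ + cos φ₁ cos φ₂ cos Δλ = (0.9481)(-0.7918) + (0.3181)(0.6108)(0.5695) = -0.64000,
so c = arccos(-0.64000) = 2.26530 rad.
Distance = R·c = 6378.14 × 2.2653 ≈ 14448 km.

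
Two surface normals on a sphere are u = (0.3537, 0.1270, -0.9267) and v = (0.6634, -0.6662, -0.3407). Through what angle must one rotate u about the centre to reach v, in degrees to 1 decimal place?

u·v = 0.4658; |u| = 1.0000, |v| = 1.0000.
cos θ = (u·v)/(|u||v|) = 0.4658, so θ = 62.2°.

62.2°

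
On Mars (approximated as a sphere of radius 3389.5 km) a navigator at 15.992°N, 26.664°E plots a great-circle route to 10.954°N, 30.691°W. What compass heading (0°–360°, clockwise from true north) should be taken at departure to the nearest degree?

Δλ = -57.355° = -1.0010 rad.
y = sin Δλ · cos φ₂ = (-0.8420)(0.9818) = -0.8267
x = cos φ₁ sin φ₂ − sin φ₁ cos φ₂ cos Δλ = (0.9613)(0.1900) − (0.2755)(0.9818)(0.5394) = 0.0368
θ = atan2(y, x) = -87.45°; adding 360° gives 273°.

273°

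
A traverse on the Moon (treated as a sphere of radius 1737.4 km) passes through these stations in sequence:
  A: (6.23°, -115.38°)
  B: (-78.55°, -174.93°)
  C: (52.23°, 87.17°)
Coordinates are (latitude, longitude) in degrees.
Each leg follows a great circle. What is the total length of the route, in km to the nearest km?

7056 km

Leg A→B: central angle 1.5771 rad, distance 2740.1 km.
Leg B→C: central angle 2.4840 rad, distance 4315.7 km.
Total: 2740.1 + 4315.7 ≈ 7056 km.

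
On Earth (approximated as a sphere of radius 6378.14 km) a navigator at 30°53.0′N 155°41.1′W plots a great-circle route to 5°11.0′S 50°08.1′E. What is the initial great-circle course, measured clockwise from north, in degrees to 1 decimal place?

Δλ = -154.180° = -2.6909 rad.
y = sin Δλ · cos φ₂ = (-0.4355)(0.9959) = -0.4338
x = cos φ₁ sin φ₂ − sin φ₁ cos φ₂ cos Δλ = (0.8582)(-0.0903) − (0.5133)(0.9959)(-0.9002) = 0.3826
θ = atan2(y, x) = -48.58°; adding 360° gives 311.4°.

311.4°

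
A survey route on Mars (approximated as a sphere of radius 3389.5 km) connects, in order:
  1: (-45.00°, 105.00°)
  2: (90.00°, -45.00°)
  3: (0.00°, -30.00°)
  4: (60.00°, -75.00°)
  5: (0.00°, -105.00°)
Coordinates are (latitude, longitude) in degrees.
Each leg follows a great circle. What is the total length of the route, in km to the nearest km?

21216 km

Leg 1→2: central angle 2.3562 rad, distance 7986.3 km.
Leg 2→3: central angle 1.5708 rad, distance 5324.2 km.
Leg 3→4: central angle 1.2094 rad, distance 4099.4 km.
Leg 4→5: central angle 1.1230 rad, distance 3806.3 km.
Total: 7986.3 + 5324.2 + 4099.4 + 3806.3 ≈ 21216 km.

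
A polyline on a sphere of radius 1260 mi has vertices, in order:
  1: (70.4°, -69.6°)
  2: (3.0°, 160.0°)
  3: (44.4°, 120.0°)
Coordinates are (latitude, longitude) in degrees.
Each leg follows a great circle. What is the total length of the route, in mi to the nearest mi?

3386 mi

Leg 1→2: central angle 1.7394 rad, distance 2191.7 mi.
Leg 2→3: central angle 0.9482 rad, distance 1194.7 mi.
Total: 2191.7 + 1194.7 ≈ 3386 mi.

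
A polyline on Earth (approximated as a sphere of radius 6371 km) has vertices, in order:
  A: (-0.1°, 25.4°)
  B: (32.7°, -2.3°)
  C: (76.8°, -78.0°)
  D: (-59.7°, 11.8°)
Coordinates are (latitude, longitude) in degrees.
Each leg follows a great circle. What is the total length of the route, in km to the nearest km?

Leg A→B: central angle 0.7316 rad, distance 4660.9 km.
Leg B→C: central angle 0.9601 rad, distance 6116.9 km.
Leg C→D: central angle 2.5684 rad, distance 16363.4 km.
Total: 4660.9 + 6116.9 + 16363.4 ≈ 27141 km.

27141 km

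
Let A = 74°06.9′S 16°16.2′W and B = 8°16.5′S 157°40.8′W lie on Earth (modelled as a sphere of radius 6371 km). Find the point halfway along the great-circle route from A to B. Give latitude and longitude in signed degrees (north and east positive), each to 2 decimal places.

The central angle between A and B is δ = 1.6441 rad.
With f = 0.5, the slerp weights are sin((1−f)δ)/sin δ = 0.7345 and sin(fδ)/sin δ = 0.7345.
Weighted sum of the unit vectors: (0.7345)·(0.2627,-0.0767,-0.9618) + (0.7345)·(-0.9154,-0.3758,-0.1439) = (-0.4794, -0.3324, -0.8122).
Converting back: φ = atan2(z, √(x²+y²)) = -54.31°, λ = atan2(y, x) = -145.27°.

-54.31°, -145.27°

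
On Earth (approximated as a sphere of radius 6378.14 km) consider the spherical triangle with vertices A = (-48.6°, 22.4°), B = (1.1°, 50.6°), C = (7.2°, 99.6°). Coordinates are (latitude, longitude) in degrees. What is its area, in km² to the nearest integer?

Side lengths (central angles): a = 0.8590, b = 1.5194, c = 0.9663 rad; semiperimeter s = 1.6724.
By l'Huilier's theorem, tan(E/4) = √[tan(s/2) tan((s−a)/2) tan((s−b)/2) tan((s−c)/2)], giving spherical excess E = 0.4621 rad.
Area = E·R² = 0.4621 × (6378.14)² ≈ 18798077 km².

18798077 km²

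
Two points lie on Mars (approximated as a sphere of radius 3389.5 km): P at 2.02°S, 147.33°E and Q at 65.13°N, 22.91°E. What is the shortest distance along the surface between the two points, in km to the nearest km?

In radians: φ₁ = -0.0353, φ₂ = 1.1367, Δλ = -124.420° = -2.1715 rad.
cos c = sin φ₁ sin φ₂ + cos φ₁ cos φ₂ cos Δλ = (-0.0352)(0.9073) + (0.9994)(0.4206)(-0.5653) = -0.26956,
so c = arccos(-0.26956) = 1.84373 rad.
Distance = R·c = 3389.5 × 1.8437 ≈ 6249 km.

6249 km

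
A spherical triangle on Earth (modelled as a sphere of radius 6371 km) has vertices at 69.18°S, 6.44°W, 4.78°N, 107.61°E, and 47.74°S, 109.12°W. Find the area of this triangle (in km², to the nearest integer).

51009226 km²

Side lengths (central angles): a = 2.2128, b = 0.8772, c = 1.7949 rad; semiperimeter s = 2.4424.
By l'Huilier's theorem, tan(E/4) = √[tan(s/2) tan((s−a)/2) tan((s−b)/2) tan((s−c)/2)], giving spherical excess E = 1.2567 rad.
Area = E·R² = 1.2567 × (6371)² ≈ 51009226 km².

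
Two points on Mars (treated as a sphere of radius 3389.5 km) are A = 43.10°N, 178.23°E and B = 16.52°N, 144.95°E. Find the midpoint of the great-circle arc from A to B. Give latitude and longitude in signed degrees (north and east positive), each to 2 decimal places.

The central angle between A and B is δ = 0.6769 rad.
With f = 0.5, the slerp weights are sin((1−f)δ)/sin δ = 0.5301 and sin(fδ)/sin δ = 0.5301.
Weighted sum of the unit vectors: (0.5301)·(-0.7298,0.0226,0.6833) + (0.5301)·(-0.7849,0.5506,0.2844) = (-0.8029, 0.3038, 0.5129).
Converting back: φ = atan2(z, √(x²+y²)) = 30.86°, λ = atan2(y, x) = 159.27°.

30.86°, 159.27°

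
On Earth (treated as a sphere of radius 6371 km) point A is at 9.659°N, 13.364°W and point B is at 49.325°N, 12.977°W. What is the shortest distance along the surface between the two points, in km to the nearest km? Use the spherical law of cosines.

4411 km

With latitudes φ₁ = 9.659°, φ₂ = 49.325° and longitude difference Δλ = 0.387°:
cos c = sin φ₁ sin φ₂ + cos φ₁ cos φ₂ cos Δλ = (0.1678)(0.7584) + (0.9858)(0.6518)(1.0000) = 0.76976,
so c = arccos(0.76976) = 0.69233 rad.
Distance = R·c = 6371 × 0.6923 ≈ 4411 km.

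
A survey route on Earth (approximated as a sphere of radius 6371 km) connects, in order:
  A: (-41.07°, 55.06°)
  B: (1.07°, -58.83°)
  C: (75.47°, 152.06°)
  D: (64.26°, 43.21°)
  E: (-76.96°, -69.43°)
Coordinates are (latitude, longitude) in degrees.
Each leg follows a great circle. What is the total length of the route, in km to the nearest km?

Leg A→B: central angle 1.8939 rad, distance 12066.2 km.
Leg B→C: central angle 1.7693 rad, distance 11272.1 km.
Leg C→D: central angle 0.5795 rad, distance 3691.7 km.
Leg D→E: central angle 2.7270 rad, distance 17373.5 km.
Total: 12066.2 + 11272.1 + 3691.7 + 17373.5 ≈ 44403 km.

44403 km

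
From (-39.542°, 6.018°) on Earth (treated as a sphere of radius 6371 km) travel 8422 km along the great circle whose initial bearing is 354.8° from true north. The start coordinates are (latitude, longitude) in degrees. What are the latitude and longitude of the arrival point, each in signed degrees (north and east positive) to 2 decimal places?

Angular distance δ = d/R = 8422/6371 = 1.32193 rad; initial bearing θ = 6.1924 rad.
sin φ₂ = sin φ₁ cos δ + cos φ₁ sin δ cos θ = (-0.6366)(0.2463) + (0.7712)(0.9692)(0.9959) = 0.5875, so φ₂ = 35.98°.
Δλ = atan2(sin θ sin δ cos φ₁, cos δ − sin φ₁ sin φ₂) = atan2(-0.0677, 0.6203) = -6.232°.
λ₂ = 6.018° − 6.232° = -0.21°.

35.98°, -0.21°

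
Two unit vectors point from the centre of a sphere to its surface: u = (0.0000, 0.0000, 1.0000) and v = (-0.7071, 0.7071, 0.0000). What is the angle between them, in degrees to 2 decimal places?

90.00°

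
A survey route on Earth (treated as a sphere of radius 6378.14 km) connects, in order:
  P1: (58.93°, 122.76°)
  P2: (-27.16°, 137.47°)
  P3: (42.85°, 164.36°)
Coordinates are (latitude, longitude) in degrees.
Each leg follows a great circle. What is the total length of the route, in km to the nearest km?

Leg P1→P2: central angle 1.5176 rad, distance 9679.7 km.
Leg P2→P3: central angle 1.2960 rad, distance 8266.2 km.
Total: 9679.7 + 8266.2 ≈ 17946 km.

17946 km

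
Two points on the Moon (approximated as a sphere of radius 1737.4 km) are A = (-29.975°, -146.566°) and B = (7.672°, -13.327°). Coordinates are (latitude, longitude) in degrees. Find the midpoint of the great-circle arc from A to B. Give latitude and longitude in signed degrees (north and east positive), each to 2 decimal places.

Central angle δ = 2.2847 rad. Interpolating on the sphere with fraction f = 0.5:
P = [sin((1−f)δ)·A + sin(fδ)·B] / sin δ = 1.2035·A + 1.2035·B in Cartesian coordinates,
giving P = (0.2906, -0.8493, -0.4406), i.e. latitude -26.14°, longitude -71.11°.

-26.14°, -71.11°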